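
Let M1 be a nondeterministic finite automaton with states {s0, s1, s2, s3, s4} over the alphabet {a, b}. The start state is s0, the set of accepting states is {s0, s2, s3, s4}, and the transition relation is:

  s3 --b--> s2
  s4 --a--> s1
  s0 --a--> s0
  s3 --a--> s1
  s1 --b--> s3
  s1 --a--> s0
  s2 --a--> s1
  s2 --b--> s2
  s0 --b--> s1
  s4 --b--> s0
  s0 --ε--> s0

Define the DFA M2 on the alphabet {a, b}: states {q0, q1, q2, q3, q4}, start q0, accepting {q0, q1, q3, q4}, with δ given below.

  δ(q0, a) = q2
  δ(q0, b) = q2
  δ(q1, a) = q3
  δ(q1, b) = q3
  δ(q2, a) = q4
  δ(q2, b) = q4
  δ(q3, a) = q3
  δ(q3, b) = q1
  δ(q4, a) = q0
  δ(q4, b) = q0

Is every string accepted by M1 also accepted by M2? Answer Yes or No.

The string a is in L(M1) but not in L(M2).
So L(M1) ⊄ L(M2).

No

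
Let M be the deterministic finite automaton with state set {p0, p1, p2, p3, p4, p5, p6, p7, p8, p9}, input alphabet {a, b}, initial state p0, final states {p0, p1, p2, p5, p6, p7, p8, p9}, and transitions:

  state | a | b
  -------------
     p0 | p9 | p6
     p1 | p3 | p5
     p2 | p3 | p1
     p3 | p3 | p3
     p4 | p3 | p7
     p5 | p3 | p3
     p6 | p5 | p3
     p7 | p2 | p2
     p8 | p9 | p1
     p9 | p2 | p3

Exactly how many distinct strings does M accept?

The useful subgraph on states {p0, p1, p2, p5, p6, p9} is acyclic, so L(M) is finite; the longest accepting path visits 5 useful states, giving maximum string length 4.
Counting accepting paths from p0 by length: 1 of length 0, 2 of length 1, 2 of length 2, 1 of length 3, 1 of length 4. Total 7.

7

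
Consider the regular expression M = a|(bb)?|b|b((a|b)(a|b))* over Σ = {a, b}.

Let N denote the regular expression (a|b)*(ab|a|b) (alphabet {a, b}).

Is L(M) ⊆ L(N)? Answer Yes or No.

No

The empty string ε is in L(M) but not in L(N).
So L(M) ⊄ L(N).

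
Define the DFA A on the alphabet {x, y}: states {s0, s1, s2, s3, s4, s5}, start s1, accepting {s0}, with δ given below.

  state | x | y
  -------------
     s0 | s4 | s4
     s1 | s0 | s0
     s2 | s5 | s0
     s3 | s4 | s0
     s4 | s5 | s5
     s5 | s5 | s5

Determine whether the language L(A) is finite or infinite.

finite

The useful states (reachable from s1 and able to reach an accepting state) are {s0, s1}.
Restricted to these states the transition graph has no cycle, so every accepting path has bounded length and L is finite.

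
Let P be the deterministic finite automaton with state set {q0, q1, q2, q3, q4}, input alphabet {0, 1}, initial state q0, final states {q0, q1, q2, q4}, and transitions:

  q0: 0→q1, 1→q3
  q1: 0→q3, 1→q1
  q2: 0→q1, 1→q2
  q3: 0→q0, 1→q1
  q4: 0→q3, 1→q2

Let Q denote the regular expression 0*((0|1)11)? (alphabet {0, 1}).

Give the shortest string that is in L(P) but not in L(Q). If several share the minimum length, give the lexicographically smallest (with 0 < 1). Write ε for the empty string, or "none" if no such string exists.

The string 01 is accepted by P but not by Q.
No shorter string lies in the difference, and 01 is the lexicographically first length-2 string in L(P) \ L(Q).

01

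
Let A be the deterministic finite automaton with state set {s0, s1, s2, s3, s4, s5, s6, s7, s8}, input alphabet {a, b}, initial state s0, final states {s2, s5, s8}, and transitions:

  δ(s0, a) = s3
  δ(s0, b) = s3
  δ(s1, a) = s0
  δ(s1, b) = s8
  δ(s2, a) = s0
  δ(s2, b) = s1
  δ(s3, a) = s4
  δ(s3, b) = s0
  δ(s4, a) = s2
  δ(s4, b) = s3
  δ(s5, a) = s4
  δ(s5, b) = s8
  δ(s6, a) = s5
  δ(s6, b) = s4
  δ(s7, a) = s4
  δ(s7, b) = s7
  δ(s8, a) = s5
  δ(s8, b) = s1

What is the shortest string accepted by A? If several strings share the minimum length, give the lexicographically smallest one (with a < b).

aaa

A breadth-first search from s0 reaches an accepting state first via the path s0 → s3 → s4 → s2 on input aaa.
No string of length < 3 is accepted (BFS exhausts all shorter strings without reaching an accepting state), and aaa is the lexicographically least accepting string of length 3.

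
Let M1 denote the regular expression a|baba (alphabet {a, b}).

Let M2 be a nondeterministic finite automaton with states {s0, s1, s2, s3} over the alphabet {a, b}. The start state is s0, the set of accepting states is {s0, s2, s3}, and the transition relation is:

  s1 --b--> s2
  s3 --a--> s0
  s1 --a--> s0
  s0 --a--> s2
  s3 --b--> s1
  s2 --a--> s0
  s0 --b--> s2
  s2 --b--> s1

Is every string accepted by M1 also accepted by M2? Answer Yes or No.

Converting the expression M1 to a DFA (subset construction, then merging equivalent states) gives the minimal DFA with states {r0, r1, r2, r3, r4, r5}, start state r0, accepting states {r1} and transitions r0: a→r1, b→r2; r1: a→r3, b→r3; r2: a→r4, b→r3; r3: a→r3, b→r3; r4: a→r3, b→r5; r5: a→r1, b→r3.
Exploring the product automaton M1 × M2 from the start pair (r0, s0), following both machines on each input symbol, reaches 9 state pairs: (r0, s0), (r1, s2), (r2, s2), (r3, s0), (r3, s1), (r4, s0), (r3, s2), (r5, s2), (r1, s0).
M1 accepts in {r1} and M2 accepts in {s0, s2, s3}. The reachable pairs whose M1-component is accepting are (r1, s2), (r1, s0); in each of them the M2-component is accepting too, so the product for L(M1) \ L(M2) (M1-component accepting, M2-component rejecting) has no reachable accepting pair and the difference is empty.
Hence every string in L(M1) is also in L(M2).

Yes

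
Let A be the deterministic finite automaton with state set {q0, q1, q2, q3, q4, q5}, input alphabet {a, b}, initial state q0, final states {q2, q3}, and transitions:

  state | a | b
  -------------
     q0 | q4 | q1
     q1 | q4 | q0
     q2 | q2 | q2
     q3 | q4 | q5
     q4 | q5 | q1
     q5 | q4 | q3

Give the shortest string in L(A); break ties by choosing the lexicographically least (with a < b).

A breadth-first search from q0 reaches an accepting state first via the path q0 → q4 → q5 → q3 on input aab.
No string of length < 3 is accepted (BFS exhausts all shorter strings without reaching an accepting state), and aab is the lexicographically least accepting string of length 3.

aab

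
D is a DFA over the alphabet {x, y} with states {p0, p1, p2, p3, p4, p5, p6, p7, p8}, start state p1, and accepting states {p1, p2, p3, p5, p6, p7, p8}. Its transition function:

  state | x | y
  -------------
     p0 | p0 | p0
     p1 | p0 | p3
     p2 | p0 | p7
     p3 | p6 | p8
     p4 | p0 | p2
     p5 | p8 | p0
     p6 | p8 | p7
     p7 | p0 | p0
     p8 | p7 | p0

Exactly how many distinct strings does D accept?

8

The useful subgraph on states {p1, p3, p6, p7, p8} is acyclic, so L(D) is finite; the longest accepting path visits 5 useful states, giving maximum string length 4.
Counting accepting paths from p1 by length: 1 of length 0, 1 of length 1, 2 of length 2, 3 of length 3, 1 of length 4. Total 8.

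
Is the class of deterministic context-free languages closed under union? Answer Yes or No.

No

{aⁿbⁿ : n≥0} and {aⁿb²ⁿ : n≥0} are each accepted by a deterministic PDA (push the a's; pop one per b, respectively one per two b's), but their union U is not. Suppose a DPDA M accepted U. Being deterministic, M has a single run on aⁿb²ⁿ, and since aⁿbⁿ ∈ U that run passes through an accepting configuration right after consuming the prefix aⁿbⁿ and then goes on to accept again after n more b's. Build an ordinary (nondeterministic) PDA M′ that simulates M on a's and b's and, at any moment when M is in an accepting state, may switch to a second mode in which it reads only c's, feeding each c to M as a b; M′ accepts when M does. Then M′ accepts aⁱbʲcᵏ (k≥1) exactly when both aⁱbʲ ∈ U and aⁱbʲ⁺ᵏ ∈ U, and checking the four cases (i=j or j=2i, combined with j+k=i or j+k=2i) leaves only i=j=k: so L(M′) ∩ a*b*c⁺ = {aⁿbⁿcⁿ : n≥1} would be context-free, which it is not (pumping lemma) — contradiction. (The union is an unambiguous CFL; it is determinism, not unambiguity, that fails.)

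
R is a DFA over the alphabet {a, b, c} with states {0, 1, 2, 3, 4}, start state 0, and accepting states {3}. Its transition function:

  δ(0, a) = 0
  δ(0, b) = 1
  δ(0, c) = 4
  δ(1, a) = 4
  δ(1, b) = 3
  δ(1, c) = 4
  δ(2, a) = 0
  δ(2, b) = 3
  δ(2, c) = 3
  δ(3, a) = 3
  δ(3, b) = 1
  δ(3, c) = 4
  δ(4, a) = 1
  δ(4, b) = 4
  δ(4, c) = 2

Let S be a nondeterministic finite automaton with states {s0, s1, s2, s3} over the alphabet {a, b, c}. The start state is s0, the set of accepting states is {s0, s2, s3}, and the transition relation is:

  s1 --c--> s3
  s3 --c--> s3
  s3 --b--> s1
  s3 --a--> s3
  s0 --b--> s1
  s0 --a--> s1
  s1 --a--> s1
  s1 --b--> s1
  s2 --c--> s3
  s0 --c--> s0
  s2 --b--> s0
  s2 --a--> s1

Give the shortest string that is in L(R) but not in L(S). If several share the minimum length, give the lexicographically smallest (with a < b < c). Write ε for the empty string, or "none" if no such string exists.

bb

The string bb is accepted by R but not by S.
No shorter string lies in the difference, and bb is the lexicographically first length-2 string in L(R) \ L(S).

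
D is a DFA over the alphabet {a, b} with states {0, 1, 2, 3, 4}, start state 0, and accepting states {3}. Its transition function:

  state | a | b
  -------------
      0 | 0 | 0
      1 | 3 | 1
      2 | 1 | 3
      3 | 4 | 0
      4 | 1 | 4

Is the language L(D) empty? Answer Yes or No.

Yes

The states reachable from the start state are {0}.
None of the accepting states {3} is reachable, so no string is accepted and L(D) = ∅.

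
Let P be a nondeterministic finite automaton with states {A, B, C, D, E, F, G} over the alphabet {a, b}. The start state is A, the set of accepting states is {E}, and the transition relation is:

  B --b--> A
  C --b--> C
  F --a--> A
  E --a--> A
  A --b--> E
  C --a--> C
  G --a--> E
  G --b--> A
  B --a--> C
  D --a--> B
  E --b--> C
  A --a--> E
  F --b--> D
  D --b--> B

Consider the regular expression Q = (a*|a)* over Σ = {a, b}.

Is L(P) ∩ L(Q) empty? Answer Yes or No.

The string a is accepted by both P and Q.
Hence L(P) ∩ L(Q) ≠ ∅.

No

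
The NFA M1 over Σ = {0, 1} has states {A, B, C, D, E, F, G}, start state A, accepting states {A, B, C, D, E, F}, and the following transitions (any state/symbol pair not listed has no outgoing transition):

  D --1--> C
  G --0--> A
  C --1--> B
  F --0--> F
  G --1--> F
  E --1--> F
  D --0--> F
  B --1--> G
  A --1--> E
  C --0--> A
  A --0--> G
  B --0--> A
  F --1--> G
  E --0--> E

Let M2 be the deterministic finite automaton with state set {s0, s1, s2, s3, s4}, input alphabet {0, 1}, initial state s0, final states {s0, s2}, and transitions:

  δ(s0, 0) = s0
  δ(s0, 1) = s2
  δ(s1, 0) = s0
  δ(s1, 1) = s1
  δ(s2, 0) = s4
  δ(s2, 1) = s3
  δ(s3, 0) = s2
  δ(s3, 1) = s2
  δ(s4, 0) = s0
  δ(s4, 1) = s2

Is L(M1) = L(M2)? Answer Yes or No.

No

The string 10 is accepted by M1 but rejected by M2.
So L(M1) ≠ L(M2).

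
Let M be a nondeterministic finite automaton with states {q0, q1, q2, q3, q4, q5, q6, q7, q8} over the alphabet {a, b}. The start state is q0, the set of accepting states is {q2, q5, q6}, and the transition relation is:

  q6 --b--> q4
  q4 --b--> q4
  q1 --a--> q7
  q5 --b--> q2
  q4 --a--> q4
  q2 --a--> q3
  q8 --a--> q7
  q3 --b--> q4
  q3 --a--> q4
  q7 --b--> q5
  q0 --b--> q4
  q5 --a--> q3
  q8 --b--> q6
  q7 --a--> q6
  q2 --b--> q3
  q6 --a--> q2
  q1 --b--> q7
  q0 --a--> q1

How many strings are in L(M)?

8

The useful subgraph on states {q0, q1, q2, q5, q6, q7} is acyclic, so L(M) is finite; the longest accepting path visits 5 useful states, giving maximum string length 4.
Counting accepting paths from q0 by length: 4 of length 3, 4 of length 4. Total 8.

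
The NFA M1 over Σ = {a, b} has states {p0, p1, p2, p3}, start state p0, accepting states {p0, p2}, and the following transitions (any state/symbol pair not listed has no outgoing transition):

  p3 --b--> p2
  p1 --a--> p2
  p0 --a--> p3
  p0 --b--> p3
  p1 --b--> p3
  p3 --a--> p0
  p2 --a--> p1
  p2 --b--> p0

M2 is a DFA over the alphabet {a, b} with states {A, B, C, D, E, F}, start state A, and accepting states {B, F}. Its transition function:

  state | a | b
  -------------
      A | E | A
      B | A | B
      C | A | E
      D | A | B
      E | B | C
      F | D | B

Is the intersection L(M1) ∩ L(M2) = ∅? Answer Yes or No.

The string aa is accepted by both M1 and M2.
Hence L(M1) ∩ L(M2) ≠ ∅.

No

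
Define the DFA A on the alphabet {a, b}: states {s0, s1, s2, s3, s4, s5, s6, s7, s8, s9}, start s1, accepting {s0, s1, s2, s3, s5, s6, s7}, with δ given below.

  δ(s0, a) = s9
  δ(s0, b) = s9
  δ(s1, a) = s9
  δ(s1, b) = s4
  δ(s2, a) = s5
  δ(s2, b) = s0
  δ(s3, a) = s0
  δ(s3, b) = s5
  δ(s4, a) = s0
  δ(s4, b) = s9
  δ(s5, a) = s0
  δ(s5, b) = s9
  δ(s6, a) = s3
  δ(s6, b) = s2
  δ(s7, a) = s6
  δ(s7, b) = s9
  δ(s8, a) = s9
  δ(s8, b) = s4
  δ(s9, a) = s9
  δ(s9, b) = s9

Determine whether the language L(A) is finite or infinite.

finite

The useful states (reachable from s1 and able to reach an accepting state) are {s0, s1, s4}.
Restricted to these states the transition graph has no cycle, so every accepting path has bounded length and L is finite.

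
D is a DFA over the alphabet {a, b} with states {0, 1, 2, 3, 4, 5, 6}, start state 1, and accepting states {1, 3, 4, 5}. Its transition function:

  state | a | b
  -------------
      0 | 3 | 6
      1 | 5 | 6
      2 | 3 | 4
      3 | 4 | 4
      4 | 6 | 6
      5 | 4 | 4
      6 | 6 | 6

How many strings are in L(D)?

4

The useful subgraph on states {1, 4, 5} is acyclic, so L(D) is finite; the longest accepting path visits 3 useful states, giving maximum string length 2.
Counting accepting paths from 1 by length: 1 of length 0, 1 of length 1, 2 of length 2. Total 4.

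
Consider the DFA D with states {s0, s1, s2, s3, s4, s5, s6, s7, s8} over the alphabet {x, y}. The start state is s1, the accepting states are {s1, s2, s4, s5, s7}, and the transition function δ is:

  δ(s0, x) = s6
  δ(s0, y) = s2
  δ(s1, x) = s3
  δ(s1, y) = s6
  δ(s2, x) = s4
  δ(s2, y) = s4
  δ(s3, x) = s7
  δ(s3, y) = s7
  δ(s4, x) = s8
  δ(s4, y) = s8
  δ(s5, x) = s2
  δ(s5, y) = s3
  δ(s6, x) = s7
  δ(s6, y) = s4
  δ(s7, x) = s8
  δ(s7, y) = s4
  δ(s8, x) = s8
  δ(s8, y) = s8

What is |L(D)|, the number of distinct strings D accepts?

The useful subgraph on states {s1, s3, s4, s6, s7} is acyclic, so L(D) is finite; the longest accepting path visits 4 useful states, giving maximum string length 3.
Counting accepting paths from s1 by length: 1 of length 0, 4 of length 2, 3 of length 3. Total 8.

8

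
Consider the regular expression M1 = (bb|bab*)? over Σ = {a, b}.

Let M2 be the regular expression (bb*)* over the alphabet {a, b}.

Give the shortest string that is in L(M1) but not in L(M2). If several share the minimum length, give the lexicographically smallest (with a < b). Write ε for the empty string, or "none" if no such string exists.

The string ba is accepted by M1 but not by M2.
No shorter string lies in the difference, and ba is the lexicographically first length-2 string in L(M1) \ L(M2).

ba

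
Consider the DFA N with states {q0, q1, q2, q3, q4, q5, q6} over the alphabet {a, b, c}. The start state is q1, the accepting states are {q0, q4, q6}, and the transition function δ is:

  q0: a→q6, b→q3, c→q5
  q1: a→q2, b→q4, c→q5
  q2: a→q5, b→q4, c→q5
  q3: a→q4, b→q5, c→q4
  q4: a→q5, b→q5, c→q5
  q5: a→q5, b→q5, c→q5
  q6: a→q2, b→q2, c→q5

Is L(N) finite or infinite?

The useful states (reachable from q1 and able to reach an accepting state) are {q1, q2, q4}.
Restricted to these states the transition graph has no cycle, so every accepting path has bounded length and L is finite.

finite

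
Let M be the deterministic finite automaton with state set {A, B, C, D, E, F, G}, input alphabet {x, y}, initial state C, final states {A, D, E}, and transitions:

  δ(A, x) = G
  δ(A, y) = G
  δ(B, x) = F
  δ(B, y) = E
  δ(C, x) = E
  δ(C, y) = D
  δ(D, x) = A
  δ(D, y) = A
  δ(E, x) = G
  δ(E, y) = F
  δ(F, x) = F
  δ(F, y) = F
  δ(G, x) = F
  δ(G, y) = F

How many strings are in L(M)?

4

The useful subgraph on states {A, C, D, E} is acyclic, so L(M) is finite; the longest accepting path visits 3 useful states, giving maximum string length 2.
Counting accepting paths from C by length: 2 of length 1, 2 of length 2. Total 4.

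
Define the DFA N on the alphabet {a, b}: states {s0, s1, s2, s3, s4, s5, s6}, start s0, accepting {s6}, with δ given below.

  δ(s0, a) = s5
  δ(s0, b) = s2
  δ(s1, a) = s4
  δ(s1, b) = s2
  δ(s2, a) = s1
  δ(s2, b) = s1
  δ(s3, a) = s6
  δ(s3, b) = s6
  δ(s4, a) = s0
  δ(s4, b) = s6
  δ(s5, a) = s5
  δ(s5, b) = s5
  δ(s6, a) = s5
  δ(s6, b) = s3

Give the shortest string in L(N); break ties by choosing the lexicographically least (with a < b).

baab

A breadth-first search from s0 reaches an accepting state first via the path s0 → s2 → s1 → s4 → s6 on input baab.
No string of length < 4 is accepted (BFS exhausts all shorter strings without reaching an accepting state), and baab is the lexicographically least accepting string of length 4.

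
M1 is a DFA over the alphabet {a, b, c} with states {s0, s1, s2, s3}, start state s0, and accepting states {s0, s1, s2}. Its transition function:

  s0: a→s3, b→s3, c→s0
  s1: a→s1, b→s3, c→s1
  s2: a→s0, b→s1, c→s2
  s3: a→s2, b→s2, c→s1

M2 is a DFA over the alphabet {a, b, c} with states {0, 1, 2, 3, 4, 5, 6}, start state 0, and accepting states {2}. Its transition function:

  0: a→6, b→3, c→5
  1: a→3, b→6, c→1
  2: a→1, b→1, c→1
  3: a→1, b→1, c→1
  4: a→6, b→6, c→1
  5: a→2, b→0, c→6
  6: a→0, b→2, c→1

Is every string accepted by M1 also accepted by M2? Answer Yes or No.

No

The empty string ε is in L(M1) but not in L(M2).
So L(M1) ⊄ L(M2).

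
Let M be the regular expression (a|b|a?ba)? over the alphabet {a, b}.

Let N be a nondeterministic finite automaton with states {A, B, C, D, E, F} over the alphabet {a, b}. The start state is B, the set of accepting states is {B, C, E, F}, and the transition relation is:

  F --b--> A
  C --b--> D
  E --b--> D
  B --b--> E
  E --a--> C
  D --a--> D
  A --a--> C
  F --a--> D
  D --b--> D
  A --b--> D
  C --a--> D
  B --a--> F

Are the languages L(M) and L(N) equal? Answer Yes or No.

Converting the expression M to a DFA (subset construction, then merging equivalent states) gives the minimal DFA with states {m0, m1, m2, m3, m4, m5}, start state m0, accepting states {m0, m1, m2, m5} and transitions m0: a→m1, b→m2; m1: a→m3, b→m4; m2: a→m5, b→m3; m3: a→m3, b→m3; m4: a→m5, b→m3; m5: a→m3, b→m3.
Exploring the product automaton M × N from the start pair (m0, B), following both machines on each input symbol, reaches 6 state pairs: (m0, B), (m1, F), (m2, E), (m3, D), (m4, A), (m5, C).
M accepts in {m0, m1, m2, m5} and N accepts in {B, C, E, F}. In every reachable pair the two components are either both accepting — (m0, B), (m1, F), (m2, E), (m5, C) — or both non-accepting, so no string is accepted by exactly one of the machines: L(M) \ L(N) and L(N) \ L(M) are both empty.
Hence every string is accepted by M iff it is accepted by N, and the two languages coincide.

Yes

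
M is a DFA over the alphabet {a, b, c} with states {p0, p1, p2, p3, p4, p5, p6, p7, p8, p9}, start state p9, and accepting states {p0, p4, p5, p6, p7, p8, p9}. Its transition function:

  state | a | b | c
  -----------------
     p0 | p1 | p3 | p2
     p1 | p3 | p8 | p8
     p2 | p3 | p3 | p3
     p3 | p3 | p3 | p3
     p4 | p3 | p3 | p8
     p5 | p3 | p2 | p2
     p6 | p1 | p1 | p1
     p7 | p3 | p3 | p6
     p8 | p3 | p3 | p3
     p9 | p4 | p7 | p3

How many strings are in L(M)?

The useful subgraph on states {p1, p4, p6, p7, p8, p9} is acyclic, so L(M) is finite; the longest accepting path visits 5 useful states, giving maximum string length 4.
Counting accepting paths from p9 by length: 1 of length 0, 2 of length 1, 2 of length 2, 6 of length 4. Total 11.

11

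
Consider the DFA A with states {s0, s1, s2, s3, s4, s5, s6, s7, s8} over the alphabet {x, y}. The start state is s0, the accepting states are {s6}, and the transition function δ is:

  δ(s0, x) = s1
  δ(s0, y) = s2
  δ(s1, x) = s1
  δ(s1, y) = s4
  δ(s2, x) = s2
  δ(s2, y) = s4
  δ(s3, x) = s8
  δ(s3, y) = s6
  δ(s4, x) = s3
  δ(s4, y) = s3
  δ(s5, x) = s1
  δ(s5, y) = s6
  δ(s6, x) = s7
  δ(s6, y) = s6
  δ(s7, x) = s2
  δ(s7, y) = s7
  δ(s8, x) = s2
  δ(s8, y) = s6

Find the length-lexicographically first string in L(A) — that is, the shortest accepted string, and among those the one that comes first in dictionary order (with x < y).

xyxy

A breadth-first search from s0 reaches an accepting state first via the path s0 → s1 → s4 → s3 → s6 on input xyxy.
No string of length < 4 is accepted (BFS exhausts all shorter strings without reaching an accepting state), and xyxy is the lexicographically least accepting string of length 4.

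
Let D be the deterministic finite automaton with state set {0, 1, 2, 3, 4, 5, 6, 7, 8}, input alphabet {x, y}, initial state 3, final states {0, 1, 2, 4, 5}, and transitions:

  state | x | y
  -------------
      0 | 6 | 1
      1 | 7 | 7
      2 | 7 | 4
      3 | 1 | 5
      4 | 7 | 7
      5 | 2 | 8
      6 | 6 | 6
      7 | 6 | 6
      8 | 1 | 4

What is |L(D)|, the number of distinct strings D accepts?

6

The useful subgraph on states {1, 2, 3, 4, 5, 8} is acyclic, so L(D) is finite; the longest accepting path visits 4 useful states, giving maximum string length 3.
Counting accepting paths from 3 by length: 2 of length 1, 1 of length 2, 3 of length 3. Total 6.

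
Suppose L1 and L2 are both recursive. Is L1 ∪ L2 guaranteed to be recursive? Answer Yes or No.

Run a decider for L₁ and then a decider for L₂ on the input and accept if either accepts; both sub-runs halt, so this is again a decider.
So the recursive languages are closed under union.

Yes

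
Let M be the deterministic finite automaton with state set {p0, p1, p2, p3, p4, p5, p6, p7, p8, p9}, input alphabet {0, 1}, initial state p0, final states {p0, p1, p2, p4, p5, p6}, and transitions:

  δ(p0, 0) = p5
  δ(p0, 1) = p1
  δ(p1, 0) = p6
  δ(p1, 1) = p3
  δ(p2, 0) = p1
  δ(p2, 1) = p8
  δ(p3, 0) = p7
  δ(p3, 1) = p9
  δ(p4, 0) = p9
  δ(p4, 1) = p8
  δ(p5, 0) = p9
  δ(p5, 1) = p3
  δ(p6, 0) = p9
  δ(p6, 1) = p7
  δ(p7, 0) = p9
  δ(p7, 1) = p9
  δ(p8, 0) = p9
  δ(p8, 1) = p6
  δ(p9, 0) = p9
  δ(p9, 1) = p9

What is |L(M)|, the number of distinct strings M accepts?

4

The useful subgraph on states {p0, p1, p5, p6} is acyclic, so L(M) is finite; the longest accepting path visits 3 useful states, giving maximum string length 2.
Counting accepting paths from p0 by length: 1 of length 0, 2 of length 1, 1 of length 2. Total 4.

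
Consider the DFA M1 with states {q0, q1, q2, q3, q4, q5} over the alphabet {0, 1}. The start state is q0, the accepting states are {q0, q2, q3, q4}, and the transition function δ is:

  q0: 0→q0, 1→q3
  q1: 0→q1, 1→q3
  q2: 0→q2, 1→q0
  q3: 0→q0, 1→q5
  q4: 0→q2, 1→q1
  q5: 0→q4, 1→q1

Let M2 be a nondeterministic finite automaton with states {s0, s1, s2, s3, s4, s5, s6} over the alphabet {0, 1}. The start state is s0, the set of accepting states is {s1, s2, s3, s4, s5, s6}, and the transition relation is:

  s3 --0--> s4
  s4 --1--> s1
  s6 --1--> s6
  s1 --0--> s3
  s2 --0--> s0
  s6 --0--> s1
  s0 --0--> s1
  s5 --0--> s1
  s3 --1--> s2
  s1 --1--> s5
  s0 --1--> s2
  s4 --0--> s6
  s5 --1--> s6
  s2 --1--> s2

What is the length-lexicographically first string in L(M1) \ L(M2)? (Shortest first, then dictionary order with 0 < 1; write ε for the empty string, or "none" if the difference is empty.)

ε

The empty string ε is accepted by M1 but not by M2.
Since ε is the unique shortest string, it is the required witness.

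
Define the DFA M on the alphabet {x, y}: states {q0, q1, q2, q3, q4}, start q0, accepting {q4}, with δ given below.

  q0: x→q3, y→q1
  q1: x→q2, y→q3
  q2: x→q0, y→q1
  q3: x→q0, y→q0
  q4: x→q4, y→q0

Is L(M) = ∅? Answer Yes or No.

The states reachable from the start state are {q0, q1, q2, q3}.
None of the accepting states {q4} is reachable, so no string is accepted and L(M) = ∅.

Yes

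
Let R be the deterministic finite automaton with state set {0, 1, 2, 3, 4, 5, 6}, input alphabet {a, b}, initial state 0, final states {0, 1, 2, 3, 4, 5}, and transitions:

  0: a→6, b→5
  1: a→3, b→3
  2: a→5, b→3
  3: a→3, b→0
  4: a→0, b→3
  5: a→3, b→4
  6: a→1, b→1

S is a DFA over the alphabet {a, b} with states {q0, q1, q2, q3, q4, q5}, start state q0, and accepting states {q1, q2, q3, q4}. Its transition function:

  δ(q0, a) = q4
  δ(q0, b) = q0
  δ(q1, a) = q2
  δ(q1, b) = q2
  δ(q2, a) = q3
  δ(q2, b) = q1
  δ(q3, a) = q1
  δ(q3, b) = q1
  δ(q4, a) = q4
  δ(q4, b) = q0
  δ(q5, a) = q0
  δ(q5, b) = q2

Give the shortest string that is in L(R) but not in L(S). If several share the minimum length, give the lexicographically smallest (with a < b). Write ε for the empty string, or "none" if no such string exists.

The empty string ε is accepted by R but not by S.
Since ε is the unique shortest string, it is the required witness.

ε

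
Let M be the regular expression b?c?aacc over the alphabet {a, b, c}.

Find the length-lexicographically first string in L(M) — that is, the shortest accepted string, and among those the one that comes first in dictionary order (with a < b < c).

aacc

By inspection of the expression, no string of length less than 4 matches, and aacc is the lexicographically first match of length 4.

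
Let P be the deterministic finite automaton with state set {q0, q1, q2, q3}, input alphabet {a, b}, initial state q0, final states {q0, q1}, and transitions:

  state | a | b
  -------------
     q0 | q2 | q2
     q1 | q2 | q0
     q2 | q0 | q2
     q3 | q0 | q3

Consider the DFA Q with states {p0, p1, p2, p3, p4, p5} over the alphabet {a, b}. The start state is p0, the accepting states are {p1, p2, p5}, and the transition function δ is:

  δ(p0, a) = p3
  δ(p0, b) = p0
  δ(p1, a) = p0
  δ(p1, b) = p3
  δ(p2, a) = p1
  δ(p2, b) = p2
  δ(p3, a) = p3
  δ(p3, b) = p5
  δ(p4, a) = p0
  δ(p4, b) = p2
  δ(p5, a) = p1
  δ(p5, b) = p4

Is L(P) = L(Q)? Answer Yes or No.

The empty string ε is accepted by P but rejected by Q.
So L(P) ≠ L(Q).

No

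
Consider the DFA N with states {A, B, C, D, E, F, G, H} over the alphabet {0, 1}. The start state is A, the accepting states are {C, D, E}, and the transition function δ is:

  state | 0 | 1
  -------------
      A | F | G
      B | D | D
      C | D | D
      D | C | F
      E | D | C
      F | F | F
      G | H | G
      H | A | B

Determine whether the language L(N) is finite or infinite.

State G is reachable from the start and can reach an accepting state, and it lies on the cycle G → G.
Traversing that cycle any number of times yields accepted strings of unbounded length, so the language is infinite.

infinite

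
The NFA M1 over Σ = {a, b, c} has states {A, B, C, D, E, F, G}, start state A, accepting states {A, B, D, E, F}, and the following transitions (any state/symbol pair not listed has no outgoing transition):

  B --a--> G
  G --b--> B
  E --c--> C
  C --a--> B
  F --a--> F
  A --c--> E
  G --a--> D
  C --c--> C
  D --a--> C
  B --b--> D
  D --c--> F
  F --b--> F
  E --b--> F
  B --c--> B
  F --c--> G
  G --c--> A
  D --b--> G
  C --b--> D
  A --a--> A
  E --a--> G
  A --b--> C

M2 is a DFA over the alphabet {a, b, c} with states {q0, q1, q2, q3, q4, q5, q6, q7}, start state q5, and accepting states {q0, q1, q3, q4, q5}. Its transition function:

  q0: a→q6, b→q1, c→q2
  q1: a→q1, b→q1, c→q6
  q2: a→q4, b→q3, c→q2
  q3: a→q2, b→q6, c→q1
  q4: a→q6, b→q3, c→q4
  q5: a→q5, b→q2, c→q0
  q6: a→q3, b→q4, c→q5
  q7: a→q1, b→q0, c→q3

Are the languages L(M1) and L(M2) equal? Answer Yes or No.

Yes

Exploring the product automaton M1 × M2 from the start pair (A, q5), following both machines on each input symbol, reaches 7 state pairs: (A, q5), (C, q2), (E, q0), (B, q4), (D, q3), (G, q6), (F, q1).
M1 accepts in {A, B, D, E, F} and M2 accepts in {q0, q1, q3, q4, q5}. In every reachable pair the two components are either both accepting — (A, q5), (E, q0), (B, q4), (D, q3), (F, q1) — or both non-accepting, so no string is accepted by exactly one of the machines: L(M1) \ L(M2) and L(M2) \ L(M1) are both empty.
Hence every string is accepted by M1 iff it is accepted by M2, and the two languages coincide.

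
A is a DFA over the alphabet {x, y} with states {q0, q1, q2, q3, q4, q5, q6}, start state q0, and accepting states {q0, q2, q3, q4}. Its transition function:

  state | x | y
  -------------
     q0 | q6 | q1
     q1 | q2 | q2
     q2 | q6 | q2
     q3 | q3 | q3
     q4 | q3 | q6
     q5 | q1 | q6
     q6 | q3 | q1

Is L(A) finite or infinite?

State q2 is reachable from the start and can reach an accepting state, and it lies on the cycle q2 → q2.
Traversing that cycle any number of times yields accepted strings of unbounded length, so the language is infinite.

infinite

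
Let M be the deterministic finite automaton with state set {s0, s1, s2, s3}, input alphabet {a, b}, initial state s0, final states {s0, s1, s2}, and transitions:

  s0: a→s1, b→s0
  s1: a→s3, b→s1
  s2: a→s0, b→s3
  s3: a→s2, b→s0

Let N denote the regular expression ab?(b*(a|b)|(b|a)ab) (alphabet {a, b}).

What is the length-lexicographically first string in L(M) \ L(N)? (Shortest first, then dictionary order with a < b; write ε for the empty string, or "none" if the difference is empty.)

ε

The empty string ε is accepted by M but not by N.
Since ε is the unique shortest string, it is the required witness.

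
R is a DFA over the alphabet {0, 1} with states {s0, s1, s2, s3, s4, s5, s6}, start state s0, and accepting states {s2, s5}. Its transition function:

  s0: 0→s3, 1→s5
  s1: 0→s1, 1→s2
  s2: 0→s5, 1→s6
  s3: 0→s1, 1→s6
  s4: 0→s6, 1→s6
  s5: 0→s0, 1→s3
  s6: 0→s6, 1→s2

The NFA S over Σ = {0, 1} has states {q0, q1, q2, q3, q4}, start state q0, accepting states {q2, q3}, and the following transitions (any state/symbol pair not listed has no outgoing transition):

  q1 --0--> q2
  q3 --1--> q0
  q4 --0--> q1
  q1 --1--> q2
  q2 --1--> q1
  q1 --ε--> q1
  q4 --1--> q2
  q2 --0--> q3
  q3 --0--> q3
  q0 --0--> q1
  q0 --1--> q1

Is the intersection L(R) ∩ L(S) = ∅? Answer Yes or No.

The string 0010 is accepted by both R and S.
Hence L(R) ∩ L(S) ≠ ∅.

No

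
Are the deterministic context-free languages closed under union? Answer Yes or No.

No

{aⁿbⁿ : n≥0} and {aⁿb²ⁿ : n≥0} are each accepted by a deterministic PDA (push the a's; pop one per b, respectively one per two b's), but their union U is not. Suppose a DPDA M accepted U. Being deterministic, M has a single run on aⁿb²ⁿ, and since aⁿbⁿ ∈ U that run passes through an accepting configuration right after consuming the prefix aⁿbⁿ and then goes on to accept again after n more b's. Build an ordinary (nondeterministic) PDA M′ that simulates M on a's and b's and, at any moment when M is in an accepting state, may switch to a second mode in which it reads only c's, feeding each c to M as a b; M′ accepts when M does. Then M′ accepts aⁱbʲcᵏ (k≥1) exactly when both aⁱbʲ ∈ U and aⁱbʲ⁺ᵏ ∈ U, and checking the four cases (i=j or j=2i, combined with j+k=i or j+k=2i) leaves only i=j=k: so L(M′) ∩ a*b*c⁺ = {aⁿbⁿcⁿ : n≥1} would be context-free, which it is not (pumping lemma) — contradiction. (The union is an unambiguous CFL; it is determinism, not unambiguity, that fails.)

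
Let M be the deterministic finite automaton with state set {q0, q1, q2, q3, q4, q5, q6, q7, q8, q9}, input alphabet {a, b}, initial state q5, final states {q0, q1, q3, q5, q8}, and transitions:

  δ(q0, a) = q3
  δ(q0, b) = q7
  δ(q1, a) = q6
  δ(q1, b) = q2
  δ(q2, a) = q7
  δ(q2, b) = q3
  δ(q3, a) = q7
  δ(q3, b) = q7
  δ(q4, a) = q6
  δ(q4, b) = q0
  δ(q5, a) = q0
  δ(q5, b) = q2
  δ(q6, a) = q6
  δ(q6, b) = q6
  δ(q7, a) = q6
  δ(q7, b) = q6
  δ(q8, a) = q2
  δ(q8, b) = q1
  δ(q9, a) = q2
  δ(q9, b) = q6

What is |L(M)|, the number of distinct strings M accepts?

The useful subgraph on states {q0, q2, q3, q5} is acyclic, so L(M) is finite; the longest accepting path visits 3 useful states, giving maximum string length 2.
Counting accepting paths from q5 by length: 1 of length 0, 1 of length 1, 2 of length 2. Total 4.

4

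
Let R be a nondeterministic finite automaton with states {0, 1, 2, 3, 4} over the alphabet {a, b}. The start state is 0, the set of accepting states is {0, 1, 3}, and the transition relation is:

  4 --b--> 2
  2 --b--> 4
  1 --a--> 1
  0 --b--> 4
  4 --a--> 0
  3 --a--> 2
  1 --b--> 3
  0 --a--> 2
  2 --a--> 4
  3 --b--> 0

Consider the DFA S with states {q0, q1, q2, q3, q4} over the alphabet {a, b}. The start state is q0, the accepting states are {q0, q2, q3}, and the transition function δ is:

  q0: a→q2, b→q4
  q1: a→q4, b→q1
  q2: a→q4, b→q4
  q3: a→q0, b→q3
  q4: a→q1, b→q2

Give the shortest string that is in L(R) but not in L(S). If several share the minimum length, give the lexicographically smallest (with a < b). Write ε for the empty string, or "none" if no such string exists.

The string ba is accepted by R but not by S.
No shorter string lies in the difference, and ba is the lexicographically first length-2 string in L(R) \ L(S).

ba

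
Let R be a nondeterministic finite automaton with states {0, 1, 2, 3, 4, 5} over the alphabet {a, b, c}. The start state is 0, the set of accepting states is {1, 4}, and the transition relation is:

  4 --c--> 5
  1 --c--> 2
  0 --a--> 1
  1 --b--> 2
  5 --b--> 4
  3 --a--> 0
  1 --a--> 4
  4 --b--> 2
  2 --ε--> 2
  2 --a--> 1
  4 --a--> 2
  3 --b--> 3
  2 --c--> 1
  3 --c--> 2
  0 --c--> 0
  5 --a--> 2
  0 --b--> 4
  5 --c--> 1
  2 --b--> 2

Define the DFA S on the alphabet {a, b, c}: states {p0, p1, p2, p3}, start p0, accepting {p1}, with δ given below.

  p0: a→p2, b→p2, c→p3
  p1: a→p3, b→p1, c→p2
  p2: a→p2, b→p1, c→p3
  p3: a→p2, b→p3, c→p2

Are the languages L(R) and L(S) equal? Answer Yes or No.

The string a is accepted by R but rejected by S.
So L(R) ≠ L(S).

No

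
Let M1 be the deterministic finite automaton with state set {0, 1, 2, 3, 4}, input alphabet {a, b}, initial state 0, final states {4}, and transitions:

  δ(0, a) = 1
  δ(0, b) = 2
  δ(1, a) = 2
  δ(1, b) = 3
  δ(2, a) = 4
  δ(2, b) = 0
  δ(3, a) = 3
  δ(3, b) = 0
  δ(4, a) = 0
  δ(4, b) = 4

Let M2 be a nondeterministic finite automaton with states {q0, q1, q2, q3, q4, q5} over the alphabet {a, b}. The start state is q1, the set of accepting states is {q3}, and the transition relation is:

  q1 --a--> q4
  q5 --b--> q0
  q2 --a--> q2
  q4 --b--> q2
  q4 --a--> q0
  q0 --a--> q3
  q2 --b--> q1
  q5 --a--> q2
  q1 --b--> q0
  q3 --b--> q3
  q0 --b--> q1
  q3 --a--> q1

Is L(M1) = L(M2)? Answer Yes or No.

Yes

Exploring the product automaton M1 × M2 from the start pair (0, q1), following both machines on each input symbol, reaches 5 state pairs: (0, q1), (1, q4), (2, q0), (3, q2), (4, q3).
M1 accepts in {4} and M2 accepts in {q3}. In every reachable pair the two components are either both accepting — (4, q3) — or both non-accepting, so no string is accepted by exactly one of the machines: L(M1) \ L(M2) and L(M2) \ L(M1) are both empty.
Hence every string is accepted by M1 iff it is accepted by M2, and the two languages coincide.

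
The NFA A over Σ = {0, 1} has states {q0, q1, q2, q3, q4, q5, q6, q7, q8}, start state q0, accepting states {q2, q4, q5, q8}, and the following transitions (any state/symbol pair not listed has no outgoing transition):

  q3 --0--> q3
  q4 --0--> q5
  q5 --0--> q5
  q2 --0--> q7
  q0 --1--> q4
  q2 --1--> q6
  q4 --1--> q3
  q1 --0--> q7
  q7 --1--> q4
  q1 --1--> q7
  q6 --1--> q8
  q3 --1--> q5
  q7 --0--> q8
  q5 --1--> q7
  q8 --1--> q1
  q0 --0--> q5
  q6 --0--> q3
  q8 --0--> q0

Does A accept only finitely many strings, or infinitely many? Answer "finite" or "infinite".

State q3 is reachable from the start and can reach an accepting state, and it lies on the cycle q3 → q3.
Traversing that cycle any number of times yields accepted strings of unbounded length, so the language is infinite.

infinite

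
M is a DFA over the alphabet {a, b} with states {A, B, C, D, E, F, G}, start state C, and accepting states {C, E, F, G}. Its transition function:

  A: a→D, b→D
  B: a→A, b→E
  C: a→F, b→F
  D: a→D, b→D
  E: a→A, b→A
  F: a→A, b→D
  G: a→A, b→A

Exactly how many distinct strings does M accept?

3

The useful subgraph on states {C, F} is acyclic, so L(M) is finite; the longest accepting path visits 2 useful states, giving maximum string length 1.
Counting accepting paths from C by length: 1 of length 0, 2 of length 1. Total 3.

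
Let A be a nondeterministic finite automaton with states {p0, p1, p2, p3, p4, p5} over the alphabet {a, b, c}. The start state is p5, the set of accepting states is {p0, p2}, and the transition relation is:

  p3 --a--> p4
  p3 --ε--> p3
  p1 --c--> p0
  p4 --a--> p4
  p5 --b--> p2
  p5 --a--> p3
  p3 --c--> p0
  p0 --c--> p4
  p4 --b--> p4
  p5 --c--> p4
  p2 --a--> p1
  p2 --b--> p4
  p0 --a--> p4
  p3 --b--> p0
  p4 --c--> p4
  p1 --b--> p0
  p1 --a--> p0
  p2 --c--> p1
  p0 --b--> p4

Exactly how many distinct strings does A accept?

The useful subgraph on states {p0, p1, p2, p3, p5} is acyclic, so L(A) is finite; the longest accepting path visits 4 useful states, giving maximum string length 3.
Counting accepting paths from p5 by length: 1 of length 1, 2 of length 2, 6 of length 3. Total 9.

9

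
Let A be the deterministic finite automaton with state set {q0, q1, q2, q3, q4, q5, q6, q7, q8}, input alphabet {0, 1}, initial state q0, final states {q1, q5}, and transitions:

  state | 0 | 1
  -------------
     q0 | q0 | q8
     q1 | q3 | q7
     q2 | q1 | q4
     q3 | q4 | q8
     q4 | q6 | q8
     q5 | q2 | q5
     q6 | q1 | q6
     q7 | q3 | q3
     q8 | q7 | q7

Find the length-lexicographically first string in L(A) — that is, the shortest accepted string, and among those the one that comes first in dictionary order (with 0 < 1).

A breadth-first search from q0 reaches an accepting state first via the path q0 → q8 → q7 → q3 → q4 → q6 → q1 on input 100000.
No string of length < 6 is accepted (BFS exhausts all shorter strings without reaching an accepting state), and 100000 is the lexicographically least accepting string of length 6.

100000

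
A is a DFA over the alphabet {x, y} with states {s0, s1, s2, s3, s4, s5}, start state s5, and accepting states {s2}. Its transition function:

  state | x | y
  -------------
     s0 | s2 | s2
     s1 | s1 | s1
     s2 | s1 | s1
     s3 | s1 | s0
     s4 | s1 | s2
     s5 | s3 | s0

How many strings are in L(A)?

4

The useful subgraph on states {s0, s2, s3, s5} is acyclic, so L(A) is finite; the longest accepting path visits 4 useful states, giving maximum string length 3.
Counting accepting paths from s5 by length: 2 of length 2, 2 of length 3. Total 4.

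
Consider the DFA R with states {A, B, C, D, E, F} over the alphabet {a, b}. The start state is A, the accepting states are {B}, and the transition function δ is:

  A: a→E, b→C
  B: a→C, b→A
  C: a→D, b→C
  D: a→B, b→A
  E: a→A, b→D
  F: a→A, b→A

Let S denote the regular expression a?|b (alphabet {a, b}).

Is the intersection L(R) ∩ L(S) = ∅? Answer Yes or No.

Yes

Converting the expression S to a DFA (subset construction, then merging equivalent states) gives the minimal DFA with states {s0, s1, s2}, start state s0, accepting states {s0, s1} and transitions s0: a→s1, b→s1; s1: a→s2, b→s2; s2: a→s2, b→s2.
Exploring the product automaton R × S from the start pair (A, s0), following both machines on each input symbol, reaches 8 state pairs: (A, s0), (E, s1), (C, s1), (A, s2), (D, s2), (C, s2), (E, s2), (B, s2).
R accepts in {B} and S accepts in {s0, s1}; no reachable pair has both components accepting, so no string drives both machines to acceptance simultaneously and L(R) ∩ L(S) = ∅.
So no string is accepted by both, and the intersection is empty.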